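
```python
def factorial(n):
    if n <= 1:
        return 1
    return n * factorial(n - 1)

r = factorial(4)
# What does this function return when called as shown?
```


factorial(4)
= 4 * factorial(3)
= 4 * 3 * factorial(2)
= 4 * 3 * 2 * factorial(1)
= 4 * 3 * 2 * 1
= 24


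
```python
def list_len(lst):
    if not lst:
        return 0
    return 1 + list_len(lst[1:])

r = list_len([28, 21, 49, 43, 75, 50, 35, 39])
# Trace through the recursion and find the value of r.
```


list_len([28, 21, 49, 43, 75, 50, 35, 39])
= 1 + list_len([21, 49, 43, 75, 50, 35, 39])
= 1 + 1 + list_len([49, 43, 75, 50, 35, 39])
= 1 + 1 + 1 + list_len([43, 75, 50, 35, 39])
= 1 + 1 + 1 + 1 + list_len([75, 50, 35, 39])
= 1 + 1 + 1 + 1 + 1 + list_len([50, 35, 39])
= 1 + 1 + 1 + 1 + 1 + 1 + list_len([35, 39])
= 1 + 1 + 1 + 1 + 1 + 1 + 1 + list_len([39])
= 1 + 1 + 1 + 1 + 1 + 1 + 1 + 1 + list_len([])
= 1 + 1 + 1 + 1 + 1 + 1 + 1 + 1 + 0
= 8


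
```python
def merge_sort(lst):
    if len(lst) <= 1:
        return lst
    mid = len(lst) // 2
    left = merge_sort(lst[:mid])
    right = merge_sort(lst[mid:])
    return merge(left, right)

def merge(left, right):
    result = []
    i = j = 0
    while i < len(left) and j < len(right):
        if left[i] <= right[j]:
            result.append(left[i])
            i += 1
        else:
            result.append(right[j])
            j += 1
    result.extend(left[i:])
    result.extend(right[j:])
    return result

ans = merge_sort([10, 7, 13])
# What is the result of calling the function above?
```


merge_sort([10, 7, 13])
Split into [10] and [7, 13]
Left sorted: [10]
Right sorted: [7, 13]
Merge [10] and [7, 13]
= [7, 10, 13]


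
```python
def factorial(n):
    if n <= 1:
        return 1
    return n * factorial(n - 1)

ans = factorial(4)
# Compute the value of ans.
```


factorial(4)
= 4 * factorial(3)
= 4 * 3 * factorial(2)
= 4 * 3 * 2 * factorial(1)
= 4 * 3 * 2 * 1
= 24


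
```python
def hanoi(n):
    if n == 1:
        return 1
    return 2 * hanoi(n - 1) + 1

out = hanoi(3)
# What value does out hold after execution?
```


hanoi(3)
= 2 * hanoi(2) + 1
= 2 * (2 * hanoi(1) + 1) + 1
Now compute bottom-up:
hanoi(1) = 1
hanoi(2) = 2 * 1 + 1 = 3
hanoi(3) = 2 * 3 + 1 = 7
= 7


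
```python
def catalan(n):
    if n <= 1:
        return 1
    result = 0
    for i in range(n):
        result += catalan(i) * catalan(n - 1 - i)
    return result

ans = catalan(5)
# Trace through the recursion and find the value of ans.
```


catalan(5)
= sum of catalan(i) * catalan(5-1-i) for i in 0..4
First compute sub-values bottom-up:
  catalan(0) = 1, catalan(1) = 1
  catalan(2) = 1*1 + 1*1 = 2
  catalan(3) = 1*2 + 1*1 + 2*1 = 5
  catalan(4) = 1*5 + 1*2 + 2*1 + 5*1 = 14
Now catalan(5):
  catalan(0)*catalan(4) = 1*14 = 14
  catalan(1)*catalan(3) = 1*5 = 5
  catalan(2)*catalan(2) = 2*2 = 4
  catalan(3)*catalan(1) = 5*1 = 5
  catalan(4)*catalan(0) = 14*1 = 14
= 14 + 5 + 4 + 5 + 14
= 42


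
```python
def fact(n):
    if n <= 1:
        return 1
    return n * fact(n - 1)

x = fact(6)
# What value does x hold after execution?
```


fact(6)
= 6 * fact(5)
= 6 * 5 * fact(4)
= 6 * 5 * 4 * fact(3)
= 6 * 5 * 4 * 3 * fact(2)
= 6 * 5 * 4 * 3 * 2 * fact(1)
= 6 * 5 * 4 * 3 * 2 * 1
= 720


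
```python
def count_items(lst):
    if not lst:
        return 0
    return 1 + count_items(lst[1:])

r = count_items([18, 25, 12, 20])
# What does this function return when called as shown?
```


count_items([18, 25, 12, 20])
= 1 + count_items([25, 12, 20])
= 1 + 1 + count_items([12, 20])
= 1 + 1 + 1 + count_items([20])
= 1 + 1 + 1 + 1 + count_items([])
= 1 + 1 + 1 + 1 + 0
= 4


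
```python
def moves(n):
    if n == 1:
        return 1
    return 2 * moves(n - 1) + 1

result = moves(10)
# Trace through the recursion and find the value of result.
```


moves(10)
= 2 * moves(9) + 1
= 2 * (2 * moves(8) + 1) + 1
= 2 * (2 * (2 * moves(7) + 1) + 1) + 1
= 2 * (2 * (2 * (2 * moves(6) + 1) + 1) + 1) + 1
= 2 * (2 * (2 * (2 * (2 * moves(5) + 1) + 1) + 1) + 1) + 1
= 2 * (2 * (2 * (2 * (2 * (2 * moves(4) + 1) + 1) + 1) + 1) + 1) + 1
= 2 * (2 * (2 * (2 * (2 * (2 * (2 * moves(3) + 1) + 1) + 1) + 1) + 1) + 1) + 1
= 2 * (2 * (2 * (2 * (2 * (2 * (2 * (2 * moves(2) + 1) + 1) + 1) + 1) + 1) + 1) + 1) + 1
= 2 * (2 * (2 * (2 * (2 * (2 * (2 * (2 * (2 * moves(1) + 1) + 1) + 1) + 1) + 1) + 1) + 1) + 1) + 1
Now compute bottom-up:
moves(1) = 1
moves(2) = 2 * 1 + 1 = 3
moves(3) = 2 * 3 + 1 = 7
moves(4) = 2 * 7 + 1 = 15
moves(5) = 2 * 15 + 1 = 31
moves(6) = 2 * 31 + 1 = 63
moves(7) = 2 * 63 + 1 = 127
moves(8) = 2 * 127 + 1 = 255
moves(9) = 2 * 255 + 1 = 511
moves(10) = 2 * 511 + 1 = 1023
= 1023


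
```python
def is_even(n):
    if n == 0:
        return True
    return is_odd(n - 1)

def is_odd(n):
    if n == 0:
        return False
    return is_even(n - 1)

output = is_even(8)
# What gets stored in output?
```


is_even(8)
= is_odd(7)
= is_even(6)
= is_odd(5)
= is_even(4)
= is_odd(3)
= is_even(2)
= is_odd(1)
= is_even(0)
n == 0: return True
= True


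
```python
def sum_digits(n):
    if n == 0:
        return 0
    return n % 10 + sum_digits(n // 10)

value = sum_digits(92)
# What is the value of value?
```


sum_digits(92)
= 2 + sum_digits(9)
= 2 + 9 + sum_digits(0)
= 2 + 9 + 0
= 11


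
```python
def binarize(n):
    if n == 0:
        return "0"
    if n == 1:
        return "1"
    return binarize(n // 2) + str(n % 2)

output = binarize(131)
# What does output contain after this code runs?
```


binarize(131)
= binarize(65) + "1"
= binarize(32) + "1" + "1"
= binarize(16) + "0" + "1" + "1"
= binarize(8) + "0" + "0" + "1" + "1"
= binarize(4) + "0" + "0" + "0" + "1" + "1"
= binarize(2) + "0" + "0" + "0" + "0" + "1" + "1"
= binarize(1) + "0" + "0" + "0" + "0" + "0" + "1" + "1"
= "1" + "0" + "0" + "0" + "0" + "0" + "1" + "1"
= "10000011"


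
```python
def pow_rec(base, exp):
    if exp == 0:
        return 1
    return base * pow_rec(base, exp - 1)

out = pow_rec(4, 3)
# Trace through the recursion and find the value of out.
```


pow_rec(4, 3)
= 4 * pow_rec(4, 2)
= 4 * 4 * pow_rec(4, 1)
= 4 * 4 * 4 * pow_rec(4, 0)
= 4 * 4 * 4 * 1
= 64


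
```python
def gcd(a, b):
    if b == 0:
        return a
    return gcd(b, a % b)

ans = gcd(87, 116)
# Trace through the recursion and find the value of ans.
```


gcd(87, 116)
= gcd(116, 87 % 116) = gcd(116, 87)
= gcd(87, 116 % 87) = gcd(87, 29)
= gcd(29, 87 % 29) = gcd(29, 0)
b == 0, return a = 29


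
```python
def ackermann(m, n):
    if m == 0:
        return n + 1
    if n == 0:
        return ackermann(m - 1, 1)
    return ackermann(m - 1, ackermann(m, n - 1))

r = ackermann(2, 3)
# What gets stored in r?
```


ackermann(2, 3)
= ackermann(1, ackermann(2, 2))
First compute ackermann(2, 2) = 7
= ackermann(1, 7)
= 9


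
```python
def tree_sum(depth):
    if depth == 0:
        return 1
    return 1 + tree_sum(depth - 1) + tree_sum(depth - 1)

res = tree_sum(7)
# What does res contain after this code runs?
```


tree_sum(7)
= 1 + tree_sum(6) + tree_sum(6)
= 1 + 2 * tree_sum(6)
tree_sum(k) = 2^(k+1) - 1
tree_sum(0) = 1
tree_sum(1) = 3
tree_sum(2) = 7
tree_sum(3) = 15
tree_sum(4) = 31
tree_sum(7) = 2^8 - 1 = 255


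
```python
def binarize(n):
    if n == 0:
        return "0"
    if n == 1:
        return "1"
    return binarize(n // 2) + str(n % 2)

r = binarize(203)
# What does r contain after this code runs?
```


binarize(203)
= binarize(101) + "1"
= binarize(50) + "1" + "1"
= binarize(25) + "0" + "1" + "1"
= binarize(12) + "1" + "0" + "1" + "1"
= binarize(6) + "0" + "1" + "0" + "1" + "1"
= binarize(3) + "0" + "0" + "1" + "0" + "1" + "1"
= binarize(1) + "1" + "0" + "0" + "1" + "0" + "1" + "1"
= "1" + "1" + "0" + "0" + "1" + "0" + "1" + "1"
= "11001011"


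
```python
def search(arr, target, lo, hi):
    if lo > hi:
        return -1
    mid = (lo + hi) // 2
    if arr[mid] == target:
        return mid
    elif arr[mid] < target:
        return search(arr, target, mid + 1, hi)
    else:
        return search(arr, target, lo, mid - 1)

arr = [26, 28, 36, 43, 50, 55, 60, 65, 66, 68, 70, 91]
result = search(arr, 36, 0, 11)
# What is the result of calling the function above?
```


search(arr, 36, 0, 11)
lo=0, hi=11, mid=5, arr[mid]=55
55 > 36, search left half
lo=0, hi=4, mid=2, arr[mid]=36
arr[2] == 36, found at index 2
= 2


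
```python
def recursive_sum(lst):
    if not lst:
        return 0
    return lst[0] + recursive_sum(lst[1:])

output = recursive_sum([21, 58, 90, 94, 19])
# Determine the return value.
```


recursive_sum([21, 58, 90, 94, 19])
= 21 + recursive_sum([58, 90, 94, 19])
= 21 + 58 + recursive_sum([90, 94, 19])
= 21 + 58 + 90 + recursive_sum([94, 19])
= 21 + 58 + 90 + 94 + recursive_sum([19])
= 21 + 58 + 90 + 94 + 19 + recursive_sum([])
= 21 + 58 + 90 + 94 + 19 + 0
= 282


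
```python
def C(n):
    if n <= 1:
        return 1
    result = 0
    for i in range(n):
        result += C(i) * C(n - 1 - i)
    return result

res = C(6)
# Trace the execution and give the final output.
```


C(6)
= sum of C(i) * C(6-1-i) for i in 0..5
First compute sub-values bottom-up:
  C(0) = 1, C(1) = 1
  C(2) = 1*1 + 1*1 = 2
  C(3) = 1*2 + 1*1 + 2*1 = 5
  C(4) = 1*5 + 1*2 + 2*1 + 5*1 = 14
  C(5) = 1*14 + 1*5 + 2*2 + 5*1 + 14*1 = 42
Now C(6):
  C(0)*C(5) = 1*42 = 42
  C(1)*C(4) = 1*14 = 14
  C(2)*C(3) = 2*5 = 10
  C(3)*C(2) = 5*2 = 10
  C(4)*C(1) = 14*1 = 14
  C(5)*C(0) = 42*1 = 42
= 42 + 14 + 10 + 10 + 14 + 42
= 132


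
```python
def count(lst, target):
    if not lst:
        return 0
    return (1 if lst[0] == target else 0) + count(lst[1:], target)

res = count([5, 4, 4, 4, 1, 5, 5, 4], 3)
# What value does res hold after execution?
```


count([5, 4, 4, 4, 1, 5, 5, 4], 3)
lst[0]=5 != 3: 0 + count([4, 4, 4, 1, 5, 5, 4], 3)
lst[0]=4 != 3: 0 + count([4, 4, 1, 5, 5, 4], 3)
lst[0]=4 != 3: 0 + count([4, 1, 5, 5, 4], 3)
lst[0]=4 != 3: 0 + count([1, 5, 5, 4], 3)
lst[0]=1 != 3: 0 + count([5, 5, 4], 3)
lst[0]=5 != 3: 0 + count([5, 4], 3)
lst[0]=5 != 3: 0 + count([4], 3)
lst[0]=4 != 3: 0 + count([], 3)
= 0


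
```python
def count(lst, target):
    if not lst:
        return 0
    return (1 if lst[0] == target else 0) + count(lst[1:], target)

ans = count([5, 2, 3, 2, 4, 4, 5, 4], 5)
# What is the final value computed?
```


count([5, 2, 3, 2, 4, 4, 5, 4], 5)
lst[0]=5 == 5: 1 + count([2, 3, 2, 4, 4, 5, 4], 5)
lst[0]=2 != 5: 0 + count([3, 2, 4, 4, 5, 4], 5)
lst[0]=3 != 5: 0 + count([2, 4, 4, 5, 4], 5)
lst[0]=2 != 5: 0 + count([4, 4, 5, 4], 5)
lst[0]=4 != 5: 0 + count([4, 5, 4], 5)
lst[0]=4 != 5: 0 + count([5, 4], 5)
lst[0]=5 == 5: 1 + count([4], 5)
lst[0]=4 != 5: 0 + count([], 5)
= 2


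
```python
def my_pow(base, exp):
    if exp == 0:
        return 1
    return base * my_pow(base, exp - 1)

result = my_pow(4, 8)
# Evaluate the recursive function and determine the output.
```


my_pow(4, 8)
= 4 * my_pow(4, 7)
= 4 * 4 * my_pow(4, 6)
= 4 * 4 * 4 * my_pow(4, 5)
= 4 * 4 * 4 * 4 * my_pow(4, 4)
= 4 * 4 * 4 * 4 * 4 * my_pow(4, 3)
= 4 * 4 * 4 * 4 * 4 * 4 * my_pow(4, 2)
= 4 * 4 * 4 * 4 * 4 * 4 * 4 * my_pow(4, 1)
= 4 * 4 * 4 * 4 * 4 * 4 * 4 * 4 * my_pow(4, 0)
= 4 * 4 * 4 * 4 * 4 * 4 * 4 * 4 * 1
= 65536


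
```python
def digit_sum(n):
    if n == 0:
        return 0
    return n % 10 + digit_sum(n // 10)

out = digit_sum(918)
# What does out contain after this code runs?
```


digit_sum(918)
= 8 + digit_sum(91)
= 8 + 1 + digit_sum(9)
= 8 + 1 + 9 + digit_sum(0)
= 8 + 1 + 9 + 0
= 18


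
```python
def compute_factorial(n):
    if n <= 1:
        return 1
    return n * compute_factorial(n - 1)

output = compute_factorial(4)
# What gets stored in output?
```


compute_factorial(4)
= 4 * compute_factorial(3)
= 4 * 3 * compute_factorial(2)
= 4 * 3 * 2 * compute_factorial(1)
= 4 * 3 * 2 * 1
= 24


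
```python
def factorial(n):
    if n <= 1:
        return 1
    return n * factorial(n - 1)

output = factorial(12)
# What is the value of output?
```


factorial(12)
= 12 * factorial(11)
= 12 * 11 * factorial(10)
= 12 * 11 * 10 * factorial(9)
= 12 * 11 * 10 * 9 * factorial(8)
= 12 * 11 * 10 * 9 * 8 * factorial(7)
= 12 * 11 * 10 * 9 * 8 * 7 * factorial(6)
= 12 * 11 * 10 * 9 * 8 * 7 * 6 * factorial(5)
= 12 * 11 * 10 * 9 * 8 * 7 * 6 * 5 * factorial(4)
= 12 * 11 * 10 * 9 * 8 * 7 * 6 * 5 * 4 * factorial(3)
= 12 * 11 * 10 * 9 * 8 * 7 * 6 * 5 * 4 * 3 * factorial(2)
= 12 * 11 * 10 * 9 * 8 * 7 * 6 * 5 * 4 * 3 * 2 * factorial(1)
= 12 * 11 * 10 * 9 * 8 * 7 * 6 * 5 * 4 * 3 * 2 * 1
= 479001600


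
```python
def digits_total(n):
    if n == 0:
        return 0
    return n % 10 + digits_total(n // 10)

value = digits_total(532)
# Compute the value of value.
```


digits_total(532)
= 2 + digits_total(53)
= 2 + 3 + digits_total(5)
= 2 + 3 + 5 + digits_total(0)
= 2 + 3 + 5 + 0
= 10


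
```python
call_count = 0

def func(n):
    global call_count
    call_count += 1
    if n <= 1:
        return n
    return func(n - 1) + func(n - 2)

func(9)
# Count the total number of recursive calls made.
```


func(9) calls func(8) and func(7); each non-base call branches into two more.
Let C(k) = total number of calls made by func(k), including the call to func(k) itself.
Base cases: C(0) = 1, C(1) = 1
Recurrence: C(k) = 1 + C(k-1) + C(k-2)
  C(2) = 1 + C(1) + C(0) = 1 + 1 + 1 = 3
  C(3) = 1 + C(2) + C(1) = 1 + 3 + 1 = 5
  C(4) = 1 + C(3) + C(2) = 1 + 5 + 3 = 9
  C(5) = 1 + C(4) + C(3) = 1 + 9 + 5 = 15
  C(6) = 1 + C(5) + C(4) = 1 + 15 + 9 = 25
  C(7) = 1 + C(6) + C(5) = 1 + 25 + 15 = 41
  C(8) = 1 + C(7) + C(6) = 1 + 41 + 25 = 67
  C(9) = 1 + C(8) + C(7) = 1 + 67 + 41 = 109
Total calls = C(9) = 109


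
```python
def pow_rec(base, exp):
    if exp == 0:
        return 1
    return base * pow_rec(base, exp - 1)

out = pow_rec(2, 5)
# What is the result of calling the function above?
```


pow_rec(2, 5)
= 2 * pow_rec(2, 4)
= 2 * 2 * pow_rec(2, 3)
= 2 * 2 * 2 * pow_rec(2, 2)
= 2 * 2 * 2 * 2 * pow_rec(2, 1)
= 2 * 2 * 2 * 2 * 2 * pow_rec(2, 0)
= 2 * 2 * 2 * 2 * 2 * 1
= 32


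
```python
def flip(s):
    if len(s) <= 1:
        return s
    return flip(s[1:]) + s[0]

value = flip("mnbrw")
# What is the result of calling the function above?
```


flip("mnbrw")
= flip("nbrw") + "m"
= flip("brw") + "n" + "m"
= flip("rw") + "b" + "n" + "m"
= flip("w") + "r" + "b" + "n" + "m"
= "w" + "r" + "b" + "n" + "m"
= "wrbnm"


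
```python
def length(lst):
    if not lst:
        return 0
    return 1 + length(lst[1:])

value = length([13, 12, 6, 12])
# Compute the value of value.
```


length([13, 12, 6, 12])
= 1 + length([12, 6, 12])
= 1 + 1 + length([6, 12])
= 1 + 1 + 1 + length([12])
= 1 + 1 + 1 + 1 + length([])
= 1 + 1 + 1 + 1 + 0
= 4


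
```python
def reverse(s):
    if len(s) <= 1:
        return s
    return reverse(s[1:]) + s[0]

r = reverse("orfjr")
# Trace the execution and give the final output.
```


reverse("orfjr")
= reverse("rfjr") + "o"
= reverse("fjr") + "r" + "o"
= reverse("jr") + "f" + "r" + "o"
= reverse("r") + "j" + "f" + "r" + "o"
= "r" + "j" + "f" + "r" + "o"
= "rjfro"


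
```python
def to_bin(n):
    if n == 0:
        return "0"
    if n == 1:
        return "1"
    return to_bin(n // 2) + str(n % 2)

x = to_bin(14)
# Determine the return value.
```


to_bin(14)
= to_bin(7) + "0"
= to_bin(3) + "1" + "0"
= to_bin(1) + "1" + "1" + "0"
= "1" + "1" + "1" + "0"
= "1110"


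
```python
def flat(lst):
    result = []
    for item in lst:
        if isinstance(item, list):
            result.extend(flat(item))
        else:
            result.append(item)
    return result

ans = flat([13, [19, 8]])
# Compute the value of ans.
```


flat([13, [19, 8]])
Processing each element:
  13 is not a list -> append 13
  [19, 8] is a list -> flat recursively -> [19, 8]
= [13, 19, 8]


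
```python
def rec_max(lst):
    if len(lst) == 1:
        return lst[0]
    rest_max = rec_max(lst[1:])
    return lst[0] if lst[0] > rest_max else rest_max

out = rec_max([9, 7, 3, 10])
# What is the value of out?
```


rec_max([9, 7, 3, 10])
= compare 9 with rec_max([7, 3, 10])
= compare 7 with rec_max([3, 10])
= compare 3 with rec_max([10])
Base: rec_max([10]) = 10
compare 3 with 10: max = 10
compare 7 with 10: max = 10
compare 9 with 10: max = 10
= 10


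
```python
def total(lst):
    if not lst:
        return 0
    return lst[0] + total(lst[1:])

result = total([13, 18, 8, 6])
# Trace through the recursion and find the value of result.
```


total([13, 18, 8, 6])
= 13 + total([18, 8, 6])
= 13 + 18 + total([8, 6])
= 13 + 18 + 8 + total([6])
= 13 + 18 + 8 + 6 + total([])
= 13 + 18 + 8 + 6 + 0
= 45


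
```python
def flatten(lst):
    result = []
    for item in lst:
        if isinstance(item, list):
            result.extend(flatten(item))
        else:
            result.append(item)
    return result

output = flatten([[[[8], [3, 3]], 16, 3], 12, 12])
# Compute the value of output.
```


flatten([[[[8], [3, 3]], 16, 3], 12, 12])
Processing each element:
  [[[8], [3, 3]], 16, 3] is a list -> flatten recursively -> [8, 3, 3, 16, 3]
  12 is not a list -> append 12
  12 is not a list -> append 12
= [8, 3, 3, 16, 3, 12, 12]


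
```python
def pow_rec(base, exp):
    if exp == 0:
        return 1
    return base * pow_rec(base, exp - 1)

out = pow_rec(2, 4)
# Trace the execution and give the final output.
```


pow_rec(2, 4)
= 2 * pow_rec(2, 3)
= 2 * 2 * pow_rec(2, 2)
= 2 * 2 * 2 * pow_rec(2, 1)
= 2 * 2 * 2 * 2 * pow_rec(2, 0)
= 2 * 2 * 2 * 2 * 1
= 16


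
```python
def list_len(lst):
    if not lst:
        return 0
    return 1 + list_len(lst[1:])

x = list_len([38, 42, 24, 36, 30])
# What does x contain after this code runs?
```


list_len([38, 42, 24, 36, 30])
= 1 + list_len([42, 24, 36, 30])
= 1 + 1 + list_len([24, 36, 30])
= 1 + 1 + 1 + list_len([36, 30])
= 1 + 1 + 1 + 1 + list_len([30])
= 1 + 1 + 1 + 1 + 1 + list_len([])
= 1 + 1 + 1 + 1 + 1 + 0
= 5


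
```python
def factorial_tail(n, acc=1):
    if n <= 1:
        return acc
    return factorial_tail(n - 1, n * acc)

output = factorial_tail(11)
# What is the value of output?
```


factorial_tail(11, 1)
= factorial_tail(10, 11 * 1) = factorial_tail(10, 11)
= factorial_tail(9, 10 * 11) = factorial_tail(9, 110)
= factorial_tail(8, 9 * 110) = factorial_tail(8, 990)
= factorial_tail(7, 8 * 990) = factorial_tail(7, 7920)
= factorial_tail(6, 7 * 7920) = factorial_tail(6, 55440)
= factorial_tail(5, 6 * 55440) = factorial_tail(5, 332640)
= factorial_tail(4, 5 * 332640) = factorial_tail(4, 1663200)
= factorial_tail(3, 4 * 1663200) = factorial_tail(3, 6652800)
= factorial_tail(2, 3 * 6652800) = factorial_tail(2, 19958400)
= factorial_tail(1, 2 * 19958400) = factorial_tail(1, 39916800)
n <= 1, return acc = 39916800


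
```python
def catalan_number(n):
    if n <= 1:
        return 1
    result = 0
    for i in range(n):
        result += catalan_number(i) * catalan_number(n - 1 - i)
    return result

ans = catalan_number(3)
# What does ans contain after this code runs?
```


catalan_number(3)
= sum of catalan_number(i) * catalan_number(3-1-i) for i in 0..2
First compute sub-values bottom-up:
  catalan_number(0) = 1, catalan_number(1) = 1
  catalan_number(2) = 1*1 + 1*1 = 2
Now catalan_number(3):
  catalan_number(0)*catalan_number(2) = 1*2 = 2
  catalan_number(1)*catalan_number(1) = 1*1 = 1
  catalan_number(2)*catalan_number(0) = 2*1 = 2
= 2 + 1 + 2
= 5


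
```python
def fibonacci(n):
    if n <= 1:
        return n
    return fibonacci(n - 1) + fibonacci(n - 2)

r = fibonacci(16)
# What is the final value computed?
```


fibonacci(16)
= fibonacci(15) + fibonacci(14)
= (fibonacci(14) + fibonacci(13)) + fibonacci(14)
Computing bottom-up: fibonacci(0)=0, fibonacci(1)=1, fibonacci(2)=1, fibonacci(3)=2, fibonacci(4)=3, fibonacci(5)=5, fibonacci(6)=8, fibonacci(7)=13, fibonacci(8)=21, fibonacci(9)=34, fibonacci(10)=55, fibonacci(11)=89, fibonacci(12)=144, fibonacci(13)=233, fibonacci(14)=377, fibonacci(15)=610, fibonacci(16)=987
= 987


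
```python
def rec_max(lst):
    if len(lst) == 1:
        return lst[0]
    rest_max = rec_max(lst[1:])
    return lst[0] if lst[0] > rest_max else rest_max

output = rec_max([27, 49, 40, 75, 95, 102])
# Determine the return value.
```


rec_max([27, 49, 40, 75, 95, 102])
= compare 27 with rec_max([49, 40, 75, 95, 102])
= compare 49 with rec_max([40, 75, 95, 102])
= compare 40 with rec_max([75, 95, 102])
= compare 75 with rec_max([95, 102])
= compare 95 with rec_max([102])
Base: rec_max([102]) = 102
compare 95 with 102: max = 102
compare 75 with 102: max = 102
compare 40 with 102: max = 102
compare 49 with 102: max = 102
compare 27 with 102: max = 102
= 102


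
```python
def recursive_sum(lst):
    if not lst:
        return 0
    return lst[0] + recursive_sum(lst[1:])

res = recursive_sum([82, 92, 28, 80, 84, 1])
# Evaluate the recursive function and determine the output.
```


recursive_sum([82, 92, 28, 80, 84, 1])
= 82 + recursive_sum([92, 28, 80, 84, 1])
= 82 + 92 + recursive_sum([28, 80, 84, 1])
= 82 + 92 + 28 + recursive_sum([80, 84, 1])
= 82 + 92 + 28 + 80 + recursive_sum([84, 1])
= 82 + 92 + 28 + 80 + 84 + recursive_sum([1])
= 82 + 92 + 28 + 80 + 84 + 1 + recursive_sum([])
= 82 + 92 + 28 + 80 + 84 + 1 + 0
= 367


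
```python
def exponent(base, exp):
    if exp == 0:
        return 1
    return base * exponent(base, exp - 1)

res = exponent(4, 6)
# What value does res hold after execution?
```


exponent(4, 6)
= 4 * exponent(4, 5)
= 4 * 4 * exponent(4, 4)
= 4 * 4 * 4 * exponent(4, 3)
= 4 * 4 * 4 * 4 * exponent(4, 2)
= 4 * 4 * 4 * 4 * 4 * exponent(4, 1)
= 4 * 4 * 4 * 4 * 4 * 4 * exponent(4, 0)
= 4 * 4 * 4 * 4 * 4 * 4 * 1
= 4096


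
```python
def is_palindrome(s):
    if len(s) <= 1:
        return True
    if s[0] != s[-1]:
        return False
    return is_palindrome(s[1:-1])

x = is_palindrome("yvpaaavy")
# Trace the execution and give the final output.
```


is_palindrome("yvpaaavy")
"yvpaaavy": s[0]='y' == s[-1]='y' -> is_palindrome("vpaaav")
"vpaaav": s[0]='v' == s[-1]='v' -> is_palindrome("paaa")
"paaa": s[0]='p' != s[-1]='a' -> False
= False


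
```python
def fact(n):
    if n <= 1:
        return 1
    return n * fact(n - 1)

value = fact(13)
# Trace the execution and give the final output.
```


fact(13)
= 13 * fact(12)
= 13 * 12 * fact(11)
= 13 * 12 * 11 * fact(10)
= 13 * 12 * 11 * 10 * fact(9)
= 13 * 12 * 11 * 10 * 9 * fact(8)
= 13 * 12 * 11 * 10 * 9 * 8 * fact(7)
= 13 * 12 * 11 * 10 * 9 * 8 * 7 * fact(6)
= 13 * 12 * 11 * 10 * 9 * 8 * 7 * 6 * fact(5)
= 13 * 12 * 11 * 10 * 9 * 8 * 7 * 6 * 5 * fact(4)
= 13 * 12 * 11 * 10 * 9 * 8 * 7 * 6 * 5 * 4 * fact(3)
= 13 * 12 * 11 * 10 * 9 * 8 * 7 * 6 * 5 * 4 * 3 * fact(2)
= 13 * 12 * 11 * 10 * 9 * 8 * 7 * 6 * 5 * 4 * 3 * 2 * fact(1)
= 13 * 12 * 11 * 10 * 9 * 8 * 7 * 6 * 5 * 4 * 3 * 2 * 1
= 6227020800


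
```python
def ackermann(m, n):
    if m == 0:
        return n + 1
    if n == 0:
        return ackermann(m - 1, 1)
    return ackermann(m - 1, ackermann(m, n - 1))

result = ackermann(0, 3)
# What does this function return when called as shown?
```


ackermann(0, 3)
m == 0: return 3 + 1 = 4
= 4


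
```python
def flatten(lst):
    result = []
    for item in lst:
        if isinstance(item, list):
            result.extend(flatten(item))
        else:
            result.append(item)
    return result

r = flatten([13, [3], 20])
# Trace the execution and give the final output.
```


flatten([13, [3], 20])
Processing each element:
  13 is not a list -> append 13
  [3] is a list -> flatten recursively -> [3]
  20 is not a list -> append 20
= [13, 3, 20]


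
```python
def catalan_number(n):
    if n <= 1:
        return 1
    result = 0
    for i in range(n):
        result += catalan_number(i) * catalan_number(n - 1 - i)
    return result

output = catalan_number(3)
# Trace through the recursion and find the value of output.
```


catalan_number(3)
= sum of catalan_number(i) * catalan_number(3-1-i) for i in 0..2
First compute sub-values bottom-up:
  catalan_number(0) = 1, catalan_number(1) = 1
  catalan_number(2) = 1*1 + 1*1 = 2
Now catalan_number(3):
  catalan_number(0)*catalan_number(2) = 1*2 = 2
  catalan_number(1)*catalan_number(1) = 1*1 = 1
  catalan_number(2)*catalan_number(0) = 2*1 = 2
= 2 + 1 + 2
= 5


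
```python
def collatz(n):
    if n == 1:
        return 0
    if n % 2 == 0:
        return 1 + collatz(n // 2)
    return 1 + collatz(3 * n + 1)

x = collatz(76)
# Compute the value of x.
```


collatz(76)
76 is even -> collatz(38)
38 is even -> collatz(19)
19 is odd -> 3*19+1 = 58 -> collatz(58)
58 is even -> collatz(29)
29 is odd -> 3*29+1 = 88 -> collatz(88)
88 is even -> collatz(44)
44 is even -> collatz(22)
22 is even -> collatz(11)
11 is odd -> 3*11+1 = 34 -> collatz(34)
34 is even -> collatz(17)
17 is odd -> 3*17+1 = 52 -> collatz(52)
52 is even -> collatz(26)
26 is even -> collatz(13)
13 is odd -> 3*13+1 = 40 -> collatz(40)
40 is even -> collatz(20)
20 is even -> collatz(10)
10 is even -> collatz(5)
5 is odd -> 3*5+1 = 16 -> collatz(16)
16 is even -> collatz(8)
8 is even -> collatz(4)
4 is even -> collatz(2)
2 is even -> collatz(1)
Reached 1 after 22 steps
= 22


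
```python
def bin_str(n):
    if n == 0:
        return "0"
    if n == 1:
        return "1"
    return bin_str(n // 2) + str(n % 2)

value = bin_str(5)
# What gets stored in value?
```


bin_str(5)
= bin_str(2) + "1"
= bin_str(1) + "0" + "1"
= "1" + "0" + "1"
= "101"


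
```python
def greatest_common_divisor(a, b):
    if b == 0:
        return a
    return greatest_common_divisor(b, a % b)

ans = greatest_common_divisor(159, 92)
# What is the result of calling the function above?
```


greatest_common_divisor(159, 92)
= greatest_common_divisor(92, 159 % 92) = greatest_common_divisor(92, 67)
= greatest_common_divisor(67, 92 % 67) = greatest_common_divisor(67, 25)
= greatest_common_divisor(25, 67 % 25) = greatest_common_divisor(25, 17)
= greatest_common_divisor(17, 25 % 17) = greatest_common_divisor(17, 8)
= greatest_common_divisor(8, 17 % 8) = greatest_common_divisor(8, 1)
= greatest_common_divisor(1, 8 % 1) = greatest_common_divisor(1, 0)
b == 0, return a = 1


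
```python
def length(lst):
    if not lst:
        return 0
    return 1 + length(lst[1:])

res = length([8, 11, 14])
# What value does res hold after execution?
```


length([8, 11, 14])
= 1 + length([11, 14])
= 1 + 1 + length([14])
= 1 + 1 + 1 + length([])
= 1 + 1 + 1 + 0
= 3


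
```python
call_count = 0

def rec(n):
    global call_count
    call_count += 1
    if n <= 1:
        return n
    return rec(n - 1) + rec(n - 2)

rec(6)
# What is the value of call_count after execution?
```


rec(6) calls rec(5) and rec(4); each non-base call branches into two more.
Let C(k) = total number of calls made by rec(k), including the call to rec(k) itself.
Base cases: C(0) = 1, C(1) = 1
Recurrence: C(k) = 1 + C(k-1) + C(k-2)
  C(2) = 1 + C(1) + C(0) = 1 + 1 + 1 = 3
  C(3) = 1 + C(2) + C(1) = 1 + 3 + 1 = 5
  C(4) = 1 + C(3) + C(2) = 1 + 5 + 3 = 9
  C(5) = 1 + C(4) + C(3) = 1 + 9 + 5 = 15
  C(6) = 1 + C(5) + C(4) = 1 + 15 + 9 = 25
Total calls = C(6) = 25


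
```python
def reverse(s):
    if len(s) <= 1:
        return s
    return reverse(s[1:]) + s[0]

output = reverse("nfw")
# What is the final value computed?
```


reverse("nfw")
= reverse("fw") + "n"
= reverse("w") + "f" + "n"
= "w" + "f" + "n"
= "wfn"


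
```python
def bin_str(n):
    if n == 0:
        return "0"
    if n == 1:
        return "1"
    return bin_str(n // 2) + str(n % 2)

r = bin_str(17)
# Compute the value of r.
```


bin_str(17)
= bin_str(8) + "1"
= bin_str(4) + "0" + "1"
= bin_str(2) + "0" + "0" + "1"
= bin_str(1) + "0" + "0" + "0" + "1"
= "1" + "0" + "0" + "0" + "1"
= "10001"


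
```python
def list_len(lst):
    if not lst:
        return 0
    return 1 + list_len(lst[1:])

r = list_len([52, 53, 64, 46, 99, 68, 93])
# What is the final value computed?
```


list_len([52, 53, 64, 46, 99, 68, 93])
= 1 + list_len([53, 64, 46, 99, 68, 93])
= 1 + 1 + list_len([64, 46, 99, 68, 93])
= 1 + 1 + 1 + list_len([46, 99, 68, 93])
= 1 + 1 + 1 + 1 + list_len([99, 68, 93])
= 1 + 1 + 1 + 1 + 1 + list_len([68, 93])
= 1 + 1 + 1 + 1 + 1 + 1 + list_len([93])
= 1 + 1 + 1 + 1 + 1 + 1 + 1 + list_len([])
= 1 + 1 + 1 + 1 + 1 + 1 + 1 + 0
= 7


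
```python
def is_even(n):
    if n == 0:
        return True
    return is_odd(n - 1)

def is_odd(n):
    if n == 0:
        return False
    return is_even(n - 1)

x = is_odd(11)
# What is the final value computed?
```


is_odd(11)
= is_even(10)
= is_odd(9)
= is_even(8)
= is_odd(7)
= is_even(6)
= is_odd(5)
= is_even(4)
= is_odd(3)
= is_even(2)
= is_odd(1)
= is_even(0)
n == 0: return True
= True


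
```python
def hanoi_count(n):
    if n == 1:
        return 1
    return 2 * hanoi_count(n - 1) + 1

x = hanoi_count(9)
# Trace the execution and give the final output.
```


hanoi_count(9)
= 2 * hanoi_count(8) + 1
= 2 * (2 * hanoi_count(7) + 1) + 1
= 2 * (2 * (2 * hanoi_count(6) + 1) + 1) + 1
= 2 * (2 * (2 * (2 * hanoi_count(5) + 1) + 1) + 1) + 1
= 2 * (2 * (2 * (2 * (2 * hanoi_count(4) + 1) + 1) + 1) + 1) + 1
= 2 * (2 * (2 * (2 * (2 * (2 * hanoi_count(3) + 1) + 1) + 1) + 1) + 1) + 1
= 2 * (2 * (2 * (2 * (2 * (2 * (2 * hanoi_count(2) + 1) + 1) + 1) + 1) + 1) + 1) + 1
= 2 * (2 * (2 * (2 * (2 * (2 * (2 * (2 * hanoi_count(1) + 1) + 1) + 1) + 1) + 1) + 1) + 1) + 1
Now compute bottom-up:
hanoi_count(1) = 1
hanoi_count(2) = 2 * 1 + 1 = 3
hanoi_count(3) = 2 * 3 + 1 = 7
hanoi_count(4) = 2 * 7 + 1 = 15
hanoi_count(5) = 2 * 15 + 1 = 31
hanoi_count(6) = 2 * 31 + 1 = 63
hanoi_count(7) = 2 * 63 + 1 = 127
hanoi_count(8) = 2 * 127 + 1 = 255
hanoi_count(9) = 2 * 255 + 1 = 511
= 511


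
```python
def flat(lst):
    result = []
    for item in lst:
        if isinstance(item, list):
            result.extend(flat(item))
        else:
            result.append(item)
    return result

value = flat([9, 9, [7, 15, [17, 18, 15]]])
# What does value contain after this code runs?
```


flat([9, 9, [7, 15, [17, 18, 15]]])
Processing each element:
  9 is not a list -> append 9
  9 is not a list -> append 9
  [7, 15, [17, 18, 15]] is a list -> flat recursively -> [7, 15, 17, 18, 15]
= [9, 9, 7, 15, 17, 18, 15]


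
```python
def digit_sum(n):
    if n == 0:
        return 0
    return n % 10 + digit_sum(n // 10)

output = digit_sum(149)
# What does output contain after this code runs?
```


digit_sum(149)
= 9 + digit_sum(14)
= 9 + 4 + digit_sum(1)
= 9 + 4 + 1 + digit_sum(0)
= 9 + 4 + 1 + 0
= 14


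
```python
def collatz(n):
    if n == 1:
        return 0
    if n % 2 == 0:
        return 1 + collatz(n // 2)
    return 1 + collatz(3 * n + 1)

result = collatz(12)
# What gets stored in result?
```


collatz(12)
12 is even -> collatz(6)
6 is even -> collatz(3)
3 is odd -> 3*3+1 = 10 -> collatz(10)
10 is even -> collatz(5)
5 is odd -> 3*5+1 = 16 -> collatz(16)
16 is even -> collatz(8)
8 is even -> collatz(4)
4 is even -> collatz(2)
2 is even -> collatz(1)
Reached 1 after 9 steps
= 9


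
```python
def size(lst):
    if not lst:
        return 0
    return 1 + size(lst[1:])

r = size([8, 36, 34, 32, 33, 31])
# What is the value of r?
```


size([8, 36, 34, 32, 33, 31])
= 1 + size([36, 34, 32, 33, 31])
= 1 + 1 + size([34, 32, 33, 31])
= 1 + 1 + 1 + size([32, 33, 31])
= 1 + 1 + 1 + 1 + size([33, 31])
= 1 + 1 + 1 + 1 + 1 + size([31])
= 1 + 1 + 1 + 1 + 1 + 1 + size([])
= 1 + 1 + 1 + 1 + 1 + 1 + 0
= 6


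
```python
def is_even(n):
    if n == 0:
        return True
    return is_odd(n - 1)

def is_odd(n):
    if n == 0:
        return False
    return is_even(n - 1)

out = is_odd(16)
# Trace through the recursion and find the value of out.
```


is_odd(16)
= is_even(15)
= is_odd(14)
= is_even(13)
= is_odd(12)
= is_even(11)
= is_odd(10)
= is_even(9)
= is_odd(8)
= is_even(7)
= is_odd(6)
= is_even(5)
= is_odd(4)
= is_even(3)
= is_odd(2)
= is_even(1)
= is_odd(0)
n == 0: return False
= False


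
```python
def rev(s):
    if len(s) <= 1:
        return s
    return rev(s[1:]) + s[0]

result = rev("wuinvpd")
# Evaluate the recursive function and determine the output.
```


rev("wuinvpd")
= rev("uinvpd") + "w"
= rev("invpd") + "u" + "w"
= rev("nvpd") + "i" + "u" + "w"
= rev("vpd") + "n" + "i" + "u" + "w"
= rev("pd") + "v" + "n" + "i" + "u" + "w"
= rev("d") + "p" + "v" + "n" + "i" + "u" + "w"
= "d" + "p" + "v" + "n" + "i" + "u" + "w"
= "dpvniuw"


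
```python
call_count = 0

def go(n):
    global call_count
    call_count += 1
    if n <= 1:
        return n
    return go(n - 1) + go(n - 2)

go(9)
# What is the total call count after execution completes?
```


go(9) calls go(8) and go(7); each non-base call branches into two more.
Let C(k) = total number of calls made by go(k), including the call to go(k) itself.
Base cases: C(0) = 1, C(1) = 1
Recurrence: C(k) = 1 + C(k-1) + C(k-2)
  C(2) = 1 + C(1) + C(0) = 1 + 1 + 1 = 3
  C(3) = 1 + C(2) + C(1) = 1 + 3 + 1 = 5
  C(4) = 1 + C(3) + C(2) = 1 + 5 + 3 = 9
  C(5) = 1 + C(4) + C(3) = 1 + 9 + 5 = 15
  C(6) = 1 + C(5) + C(4) = 1 + 15 + 9 = 25
  C(7) = 1 + C(6) + C(5) = 1 + 25 + 15 = 41
  C(8) = 1 + C(7) + C(6) = 1 + 41 + 25 = 67
  C(9) = 1 + C(8) + C(7) = 1 + 67 + 41 = 109
Total calls = C(9) = 109


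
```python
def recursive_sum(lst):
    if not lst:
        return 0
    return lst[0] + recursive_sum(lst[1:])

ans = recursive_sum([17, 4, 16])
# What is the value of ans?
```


recursive_sum([17, 4, 16])
= 17 + recursive_sum([4, 16])
= 17 + 4 + recursive_sum([16])
= 17 + 4 + 16 + recursive_sum([])
= 17 + 4 + 16 + 0
= 37


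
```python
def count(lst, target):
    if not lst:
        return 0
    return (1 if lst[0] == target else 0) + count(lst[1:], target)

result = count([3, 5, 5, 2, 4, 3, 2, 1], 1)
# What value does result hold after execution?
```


count([3, 5, 5, 2, 4, 3, 2, 1], 1)
lst[0]=3 != 1: 0 + count([5, 5, 2, 4, 3, 2, 1], 1)
lst[0]=5 != 1: 0 + count([5, 2, 4, 3, 2, 1], 1)
lst[0]=5 != 1: 0 + count([2, 4, 3, 2, 1], 1)
lst[0]=2 != 1: 0 + count([4, 3, 2, 1], 1)
lst[0]=4 != 1: 0 + count([3, 2, 1], 1)
lst[0]=3 != 1: 0 + count([2, 1], 1)
lst[0]=2 != 1: 0 + count([1], 1)
lst[0]=1 == 1: 1 + count([], 1)
= 1


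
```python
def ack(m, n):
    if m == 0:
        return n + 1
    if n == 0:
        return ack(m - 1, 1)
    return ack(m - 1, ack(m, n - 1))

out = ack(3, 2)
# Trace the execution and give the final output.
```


ack(3, 2)
= ack(2, ack(3, 1))
First compute ack(3, 1) = 13
= ack(2, 13)
= 29


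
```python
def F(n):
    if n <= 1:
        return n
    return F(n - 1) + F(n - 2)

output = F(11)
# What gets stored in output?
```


F(11)
= F(10) + F(9)
= (F(9) + F(8)) + F(9)
Computing bottom-up: F(0)=0, F(1)=1, F(2)=1, F(3)=2, F(4)=3, F(5)=5, F(6)=8, F(7)=13, F(8)=21, F(9)=34, F(10)=55, F(11)=89
= 89


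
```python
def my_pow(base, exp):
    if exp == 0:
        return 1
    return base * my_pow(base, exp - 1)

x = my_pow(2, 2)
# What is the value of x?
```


my_pow(2, 2)
= 2 * my_pow(2, 1)
= 2 * 2 * my_pow(2, 0)
= 2 * 2 * 1
= 4


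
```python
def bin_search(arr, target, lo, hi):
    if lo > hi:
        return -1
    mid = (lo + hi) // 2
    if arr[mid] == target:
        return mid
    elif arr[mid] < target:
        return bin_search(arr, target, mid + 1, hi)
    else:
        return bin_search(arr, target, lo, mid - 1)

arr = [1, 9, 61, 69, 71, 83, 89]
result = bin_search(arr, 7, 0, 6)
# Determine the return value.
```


bin_search(arr, 7, 0, 6)
lo=0, hi=6, mid=3, arr[mid]=69
69 > 7, search left half
lo=0, hi=2, mid=1, arr[mid]=9
9 > 7, search left half
lo=0, hi=0, mid=0, arr[mid]=1
1 < 7, search right half
lo > hi, target not found, return -1
= -1


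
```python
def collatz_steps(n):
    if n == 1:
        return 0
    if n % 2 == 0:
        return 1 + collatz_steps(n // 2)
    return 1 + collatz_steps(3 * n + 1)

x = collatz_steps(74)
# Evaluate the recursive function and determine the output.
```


collatz_steps(74)
74 is even -> collatz_steps(37)
37 is odd -> 3*37+1 = 112 -> collatz_steps(112)
112 is even -> collatz_steps(56)
56 is even -> collatz_steps(28)
28 is even -> collatz_steps(14)
14 is even -> collatz_steps(7)
7 is odd -> 3*7+1 = 22 -> collatz_steps(22)
22 is even -> collatz_steps(11)
11 is odd -> 3*11+1 = 34 -> collatz_steps(34)
34 is even -> collatz_steps(17)
17 is odd -> 3*17+1 = 52 -> collatz_steps(52)
52 is even -> collatz_steps(26)
26 is even -> collatz_steps(13)
13 is odd -> 3*13+1 = 40 -> collatz_steps(40)
40 is even -> collatz_steps(20)
20 is even -> collatz_steps(10)
10 is even -> collatz_steps(5)
5 is odd -> 3*5+1 = 16 -> collatz_steps(16)
16 is even -> collatz_steps(8)
8 is even -> collatz_steps(4)
4 is even -> collatz_steps(2)
2 is even -> collatz_steps(1)
Reached 1 after 22 steps
= 22


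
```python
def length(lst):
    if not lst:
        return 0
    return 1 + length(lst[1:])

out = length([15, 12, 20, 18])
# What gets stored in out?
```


length([15, 12, 20, 18])
= 1 + length([12, 20, 18])
= 1 + 1 + length([20, 18])
= 1 + 1 + 1 + length([18])
= 1 + 1 + 1 + 1 + length([])
= 1 + 1 + 1 + 1 + 0
= 4


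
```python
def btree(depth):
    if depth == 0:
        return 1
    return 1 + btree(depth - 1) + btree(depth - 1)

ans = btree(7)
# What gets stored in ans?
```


btree(7)
= 1 + btree(6) + btree(6)
= 1 + 2 * btree(6)
btree(k) = 2^(k+1) - 1
btree(0) = 1
btree(1) = 3
btree(2) = 7
btree(3) = 15
btree(4) = 31
btree(7) = 2^8 - 1 = 255


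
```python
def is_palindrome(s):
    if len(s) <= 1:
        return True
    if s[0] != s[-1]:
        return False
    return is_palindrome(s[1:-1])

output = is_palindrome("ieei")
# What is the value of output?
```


is_palindrome("ieei")
"ieei": s[0]='i' == s[-1]='i' -> is_palindrome("ee")
"ee": s[0]='e' == s[-1]='e' -> is_palindrome("")
"": len <= 1 -> True
= True


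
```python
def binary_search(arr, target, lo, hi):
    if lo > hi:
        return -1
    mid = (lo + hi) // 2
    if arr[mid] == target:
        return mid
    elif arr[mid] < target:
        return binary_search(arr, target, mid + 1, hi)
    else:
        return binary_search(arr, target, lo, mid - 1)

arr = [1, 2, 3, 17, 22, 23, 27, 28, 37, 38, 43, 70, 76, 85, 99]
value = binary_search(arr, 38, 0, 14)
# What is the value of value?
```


binary_search(arr, 38, 0, 14)
lo=0, hi=14, mid=7, arr[mid]=28
28 < 38, search right half
lo=8, hi=14, mid=11, arr[mid]=70
70 > 38, search left half
lo=8, hi=10, mid=9, arr[mid]=38
arr[9] == 38, found at index 9
= 9


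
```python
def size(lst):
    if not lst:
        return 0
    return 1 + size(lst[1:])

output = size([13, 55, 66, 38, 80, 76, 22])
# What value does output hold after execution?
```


size([13, 55, 66, 38, 80, 76, 22])
= 1 + size([55, 66, 38, 80, 76, 22])
= 1 + 1 + size([66, 38, 80, 76, 22])
= 1 + 1 + 1 + size([38, 80, 76, 22])
= 1 + 1 + 1 + 1 + size([80, 76, 22])
= 1 + 1 + 1 + 1 + 1 + size([76, 22])
= 1 + 1 + 1 + 1 + 1 + 1 + size([22])
= 1 + 1 + 1 + 1 + 1 + 1 + 1 + size([])
= 1 + 1 + 1 + 1 + 1 + 1 + 1 + 0
= 7


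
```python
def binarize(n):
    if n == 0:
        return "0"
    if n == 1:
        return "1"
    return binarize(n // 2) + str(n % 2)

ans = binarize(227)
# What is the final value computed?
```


binarize(227)
= binarize(113) + "1"
= binarize(56) + "1" + "1"
= binarize(28) + "0" + "1" + "1"
= binarize(14) + "0" + "0" + "1" + "1"
= binarize(7) + "0" + "0" + "0" + "1" + "1"
= binarize(3) + "1" + "0" + "0" + "0" + "1" + "1"
= binarize(1) + "1" + "1" + "0" + "0" + "0" + "1" + "1"
= "1" + "1" + "1" + "0" + "0" + "0" + "1" + "1"
= "11100011"


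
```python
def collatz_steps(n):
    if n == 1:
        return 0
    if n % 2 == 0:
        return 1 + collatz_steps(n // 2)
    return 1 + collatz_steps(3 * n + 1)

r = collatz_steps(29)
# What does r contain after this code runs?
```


collatz_steps(29)
29 is odd -> 3*29+1 = 88 -> collatz_steps(88)
88 is even -> collatz_steps(44)
44 is even -> collatz_steps(22)
22 is even -> collatz_steps(11)
11 is odd -> 3*11+1 = 34 -> collatz_steps(34)
34 is even -> collatz_steps(17)
17 is odd -> 3*17+1 = 52 -> collatz_steps(52)
52 is even -> collatz_steps(26)
26 is even -> collatz_steps(13)
13 is odd -> 3*13+1 = 40 -> collatz_steps(40)
40 is even -> collatz_steps(20)
20 is even -> collatz_steps(10)
10 is even -> collatz_steps(5)
5 is odd -> 3*5+1 = 16 -> collatz_steps(16)
16 is even -> collatz_steps(8)
8 is even -> collatz_steps(4)
4 is even -> collatz_steps(2)
2 is even -> collatz_steps(1)
Reached 1 after 18 steps
= 18
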